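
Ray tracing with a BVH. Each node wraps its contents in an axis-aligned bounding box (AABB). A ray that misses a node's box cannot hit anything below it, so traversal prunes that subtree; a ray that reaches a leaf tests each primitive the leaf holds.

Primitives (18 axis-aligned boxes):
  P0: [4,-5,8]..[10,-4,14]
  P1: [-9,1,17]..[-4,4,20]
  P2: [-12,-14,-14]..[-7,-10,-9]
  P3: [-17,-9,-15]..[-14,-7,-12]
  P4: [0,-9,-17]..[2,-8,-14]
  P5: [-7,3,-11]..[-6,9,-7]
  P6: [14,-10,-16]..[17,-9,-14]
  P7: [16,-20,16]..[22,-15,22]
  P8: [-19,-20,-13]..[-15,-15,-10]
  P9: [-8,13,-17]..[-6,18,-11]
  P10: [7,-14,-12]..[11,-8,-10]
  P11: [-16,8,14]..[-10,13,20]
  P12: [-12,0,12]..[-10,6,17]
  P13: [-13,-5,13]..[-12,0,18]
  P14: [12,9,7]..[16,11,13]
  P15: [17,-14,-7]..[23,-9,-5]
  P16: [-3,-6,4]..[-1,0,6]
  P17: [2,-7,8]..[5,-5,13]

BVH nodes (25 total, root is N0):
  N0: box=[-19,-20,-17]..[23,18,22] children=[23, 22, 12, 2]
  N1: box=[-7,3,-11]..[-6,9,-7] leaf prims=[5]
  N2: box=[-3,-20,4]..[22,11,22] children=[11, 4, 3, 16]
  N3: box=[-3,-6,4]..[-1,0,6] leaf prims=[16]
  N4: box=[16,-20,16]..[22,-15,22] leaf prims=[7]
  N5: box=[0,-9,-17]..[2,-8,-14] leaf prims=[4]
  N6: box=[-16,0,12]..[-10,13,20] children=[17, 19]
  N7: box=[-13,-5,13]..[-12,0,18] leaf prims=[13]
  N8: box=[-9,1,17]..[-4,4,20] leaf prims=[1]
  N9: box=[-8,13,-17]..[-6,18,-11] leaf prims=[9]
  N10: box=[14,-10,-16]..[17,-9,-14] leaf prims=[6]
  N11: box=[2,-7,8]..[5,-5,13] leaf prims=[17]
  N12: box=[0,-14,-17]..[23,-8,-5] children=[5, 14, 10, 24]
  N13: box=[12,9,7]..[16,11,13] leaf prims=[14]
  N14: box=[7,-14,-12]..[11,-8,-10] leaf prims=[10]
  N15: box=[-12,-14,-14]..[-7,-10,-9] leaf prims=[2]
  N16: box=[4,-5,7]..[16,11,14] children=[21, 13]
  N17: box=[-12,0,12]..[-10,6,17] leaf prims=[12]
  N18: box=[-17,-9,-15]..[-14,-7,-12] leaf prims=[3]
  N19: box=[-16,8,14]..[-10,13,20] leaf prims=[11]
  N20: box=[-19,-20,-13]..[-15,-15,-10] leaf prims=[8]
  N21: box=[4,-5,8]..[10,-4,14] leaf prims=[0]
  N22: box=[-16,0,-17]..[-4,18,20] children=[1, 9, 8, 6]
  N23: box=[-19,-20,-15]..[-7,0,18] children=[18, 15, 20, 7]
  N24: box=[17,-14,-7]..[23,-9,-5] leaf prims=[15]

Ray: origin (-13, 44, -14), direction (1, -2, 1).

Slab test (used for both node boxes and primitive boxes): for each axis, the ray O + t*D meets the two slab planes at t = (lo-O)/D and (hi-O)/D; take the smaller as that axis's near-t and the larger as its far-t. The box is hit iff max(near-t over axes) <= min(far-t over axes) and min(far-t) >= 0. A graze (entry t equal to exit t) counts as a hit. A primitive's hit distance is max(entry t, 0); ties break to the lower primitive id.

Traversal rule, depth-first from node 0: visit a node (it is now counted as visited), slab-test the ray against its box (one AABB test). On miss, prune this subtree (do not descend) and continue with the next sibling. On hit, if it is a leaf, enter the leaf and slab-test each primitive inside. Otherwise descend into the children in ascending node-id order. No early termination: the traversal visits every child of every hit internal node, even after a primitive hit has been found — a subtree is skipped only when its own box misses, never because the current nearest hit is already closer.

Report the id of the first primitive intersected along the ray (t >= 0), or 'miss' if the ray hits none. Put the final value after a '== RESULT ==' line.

Trace the traversal:
N0 x:[-6,36] y:[13,32] z:[-3,36] -> hit [13,32], descend [2, 12, 22, 23]
  N2 x:[10,35] y:[33/2,32] z:[18,36] -> hit [18,32], descend [3, 4, 11, 16]
    N3 x:[10,12] y:[22,25] z:[18,20] -> miss, prune
    N4 x:[29,35] y:[59/2,32] z:[30,36] -> hit [30,32] leaf, test {P7@t=30}
    N11 x:[15,18] y:[49/2,51/2] z:[22,27] -> miss, prune
    N16 x:[17,29] y:[33/2,49/2] z:[21,28] -> hit [21,49/2], descend [13, 21]
      N13 x:[25,29] y:[33/2,35/2] z:[21,27] -> miss, prune
      N21 x:[17,23] y:[24,49/2] z:[22,28] -> miss, prune
  N12 x:[13,36] y:[26,29] z:[-3,9] -> miss, prune
  N22 x:[-3,9] y:[13,22] z:[-3,34] -> miss, prune
  N23 x:[-6,6] y:[22,32] z:[-1,32] -> miss, prune

Summary -> nodes [0, 2, 3, 4, 11, 16, 13, 21, 12, 22, 23]; box-tests=11; leaf-entries=1; first=P7

== RESULT ==
7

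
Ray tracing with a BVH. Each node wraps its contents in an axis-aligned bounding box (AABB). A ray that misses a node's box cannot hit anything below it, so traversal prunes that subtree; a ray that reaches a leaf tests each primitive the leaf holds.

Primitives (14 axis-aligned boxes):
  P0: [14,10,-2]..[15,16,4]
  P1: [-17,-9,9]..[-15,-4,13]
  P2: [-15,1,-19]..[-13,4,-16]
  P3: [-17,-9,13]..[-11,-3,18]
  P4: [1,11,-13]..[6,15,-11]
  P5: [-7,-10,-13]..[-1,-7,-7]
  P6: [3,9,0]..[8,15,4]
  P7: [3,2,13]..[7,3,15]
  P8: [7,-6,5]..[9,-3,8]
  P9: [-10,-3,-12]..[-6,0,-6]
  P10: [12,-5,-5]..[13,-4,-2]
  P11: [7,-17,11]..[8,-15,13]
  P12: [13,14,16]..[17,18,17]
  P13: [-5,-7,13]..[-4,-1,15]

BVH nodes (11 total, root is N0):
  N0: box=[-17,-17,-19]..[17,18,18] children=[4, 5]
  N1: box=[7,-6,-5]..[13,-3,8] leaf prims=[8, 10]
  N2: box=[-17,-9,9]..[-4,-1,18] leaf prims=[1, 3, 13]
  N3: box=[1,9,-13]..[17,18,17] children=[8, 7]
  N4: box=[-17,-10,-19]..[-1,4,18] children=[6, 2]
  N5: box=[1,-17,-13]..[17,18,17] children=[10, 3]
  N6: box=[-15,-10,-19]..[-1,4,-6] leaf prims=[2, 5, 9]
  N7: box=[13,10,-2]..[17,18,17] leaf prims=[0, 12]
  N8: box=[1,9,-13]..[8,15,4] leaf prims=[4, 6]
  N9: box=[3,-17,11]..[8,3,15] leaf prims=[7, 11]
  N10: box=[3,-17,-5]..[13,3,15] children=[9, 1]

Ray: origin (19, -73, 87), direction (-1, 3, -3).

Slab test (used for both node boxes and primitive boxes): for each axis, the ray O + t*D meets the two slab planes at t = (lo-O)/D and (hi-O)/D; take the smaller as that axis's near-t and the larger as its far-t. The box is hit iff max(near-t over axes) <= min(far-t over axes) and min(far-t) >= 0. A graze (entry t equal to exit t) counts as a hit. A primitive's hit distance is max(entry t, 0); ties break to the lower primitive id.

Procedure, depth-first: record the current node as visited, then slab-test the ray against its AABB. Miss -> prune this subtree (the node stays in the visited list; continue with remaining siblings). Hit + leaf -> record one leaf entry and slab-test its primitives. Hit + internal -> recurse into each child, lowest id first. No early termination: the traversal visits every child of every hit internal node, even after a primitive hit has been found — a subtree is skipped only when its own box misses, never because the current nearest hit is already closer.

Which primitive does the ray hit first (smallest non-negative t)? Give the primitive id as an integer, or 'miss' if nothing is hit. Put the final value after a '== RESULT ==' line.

Traverse from the root:
N0 x:[2,36] y:[56/3,91/3] z:[23,106/3] -> hit [23,91/3], descend [4, 5]
  N4 x:[20,36] y:[21,77/3] z:[23,106/3] -> hit [23,77/3], descend [2, 6]
    N2 x:[23,36] y:[64/3,24] z:[23,26] -> hit [23,24] leaf, test {P1(miss), P3(miss), P13@t=24}
    N6 x:[20,34] y:[21,77/3] z:[31,106/3] -> miss, prune
  N5 x:[2,18] y:[56/3,91/3] z:[70/3,100/3] -> miss, prune

Summary -> nodes [0, 4, 2, 6, 5]; box-tests=5; leaf-entries=1; first=P13

== RESULT ==
13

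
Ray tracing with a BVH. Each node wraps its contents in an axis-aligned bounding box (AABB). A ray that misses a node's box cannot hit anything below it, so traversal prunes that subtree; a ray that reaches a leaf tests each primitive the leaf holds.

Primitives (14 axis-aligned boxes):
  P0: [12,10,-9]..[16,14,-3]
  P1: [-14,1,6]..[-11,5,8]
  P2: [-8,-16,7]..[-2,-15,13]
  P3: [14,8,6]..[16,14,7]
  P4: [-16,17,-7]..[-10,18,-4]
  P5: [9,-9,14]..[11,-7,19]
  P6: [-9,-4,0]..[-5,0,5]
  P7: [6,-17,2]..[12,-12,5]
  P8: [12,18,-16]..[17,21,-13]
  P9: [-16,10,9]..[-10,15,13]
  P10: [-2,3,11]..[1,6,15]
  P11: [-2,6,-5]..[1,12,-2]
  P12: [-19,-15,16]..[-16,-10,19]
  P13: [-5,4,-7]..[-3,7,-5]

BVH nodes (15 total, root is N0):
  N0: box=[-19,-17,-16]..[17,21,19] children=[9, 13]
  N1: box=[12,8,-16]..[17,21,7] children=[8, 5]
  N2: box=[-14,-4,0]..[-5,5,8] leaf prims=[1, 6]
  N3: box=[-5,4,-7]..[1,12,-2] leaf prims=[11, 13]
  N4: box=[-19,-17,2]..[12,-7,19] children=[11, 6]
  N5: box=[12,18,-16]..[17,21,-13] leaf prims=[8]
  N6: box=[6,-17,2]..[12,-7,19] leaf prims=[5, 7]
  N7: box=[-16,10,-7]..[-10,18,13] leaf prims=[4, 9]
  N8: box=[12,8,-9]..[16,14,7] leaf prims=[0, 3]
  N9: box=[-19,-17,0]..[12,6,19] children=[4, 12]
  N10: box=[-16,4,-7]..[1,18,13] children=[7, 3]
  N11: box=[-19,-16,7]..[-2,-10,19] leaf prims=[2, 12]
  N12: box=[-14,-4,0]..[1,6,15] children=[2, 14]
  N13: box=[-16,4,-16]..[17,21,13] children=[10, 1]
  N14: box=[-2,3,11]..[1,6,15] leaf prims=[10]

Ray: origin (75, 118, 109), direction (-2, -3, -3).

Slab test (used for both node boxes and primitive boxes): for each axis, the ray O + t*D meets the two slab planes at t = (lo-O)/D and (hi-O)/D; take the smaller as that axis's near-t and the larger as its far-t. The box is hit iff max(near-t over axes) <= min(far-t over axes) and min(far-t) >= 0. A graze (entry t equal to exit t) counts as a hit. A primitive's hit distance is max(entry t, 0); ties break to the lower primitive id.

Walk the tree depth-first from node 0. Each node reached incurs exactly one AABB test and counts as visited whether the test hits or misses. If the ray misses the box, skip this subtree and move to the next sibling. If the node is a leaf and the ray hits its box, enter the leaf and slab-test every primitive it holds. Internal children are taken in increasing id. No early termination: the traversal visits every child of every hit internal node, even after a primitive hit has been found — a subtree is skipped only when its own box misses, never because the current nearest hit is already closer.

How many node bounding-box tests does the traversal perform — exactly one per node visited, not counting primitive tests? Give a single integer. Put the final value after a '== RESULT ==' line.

Traverse from the root:
N0 x:[29,47] y:[97/3,45] z:[30,125/3] -> hit [97/3,125/3], descend [9, 13]
  N9 x:[63/2,47] y:[112/3,45] z:[30,109/3] -> miss, prune
  N13 x:[29,91/2] y:[97/3,38] z:[32,125/3] -> hit [97/3,38], descend [1, 10]
    N1 x:[29,63/2] y:[97/3,110/3] z:[34,125/3] -> miss, prune
    N10 x:[37,91/2] y:[100/3,38] z:[32,116/3] -> hit [37,38], descend [3, 7]
      N3 x:[37,40] y:[106/3,38] z:[37,116/3] -> hit [37,38] leaf, test {P11@t=37, P13(miss)}
      N7 x:[85/2,91/2] y:[100/3,36] z:[32,116/3] -> miss, prune

7 AABB tests over nodes [0, 9, 13, 1, 10, 3, 7]; 1 leaf entered; closest P11.

== RESULT ==
7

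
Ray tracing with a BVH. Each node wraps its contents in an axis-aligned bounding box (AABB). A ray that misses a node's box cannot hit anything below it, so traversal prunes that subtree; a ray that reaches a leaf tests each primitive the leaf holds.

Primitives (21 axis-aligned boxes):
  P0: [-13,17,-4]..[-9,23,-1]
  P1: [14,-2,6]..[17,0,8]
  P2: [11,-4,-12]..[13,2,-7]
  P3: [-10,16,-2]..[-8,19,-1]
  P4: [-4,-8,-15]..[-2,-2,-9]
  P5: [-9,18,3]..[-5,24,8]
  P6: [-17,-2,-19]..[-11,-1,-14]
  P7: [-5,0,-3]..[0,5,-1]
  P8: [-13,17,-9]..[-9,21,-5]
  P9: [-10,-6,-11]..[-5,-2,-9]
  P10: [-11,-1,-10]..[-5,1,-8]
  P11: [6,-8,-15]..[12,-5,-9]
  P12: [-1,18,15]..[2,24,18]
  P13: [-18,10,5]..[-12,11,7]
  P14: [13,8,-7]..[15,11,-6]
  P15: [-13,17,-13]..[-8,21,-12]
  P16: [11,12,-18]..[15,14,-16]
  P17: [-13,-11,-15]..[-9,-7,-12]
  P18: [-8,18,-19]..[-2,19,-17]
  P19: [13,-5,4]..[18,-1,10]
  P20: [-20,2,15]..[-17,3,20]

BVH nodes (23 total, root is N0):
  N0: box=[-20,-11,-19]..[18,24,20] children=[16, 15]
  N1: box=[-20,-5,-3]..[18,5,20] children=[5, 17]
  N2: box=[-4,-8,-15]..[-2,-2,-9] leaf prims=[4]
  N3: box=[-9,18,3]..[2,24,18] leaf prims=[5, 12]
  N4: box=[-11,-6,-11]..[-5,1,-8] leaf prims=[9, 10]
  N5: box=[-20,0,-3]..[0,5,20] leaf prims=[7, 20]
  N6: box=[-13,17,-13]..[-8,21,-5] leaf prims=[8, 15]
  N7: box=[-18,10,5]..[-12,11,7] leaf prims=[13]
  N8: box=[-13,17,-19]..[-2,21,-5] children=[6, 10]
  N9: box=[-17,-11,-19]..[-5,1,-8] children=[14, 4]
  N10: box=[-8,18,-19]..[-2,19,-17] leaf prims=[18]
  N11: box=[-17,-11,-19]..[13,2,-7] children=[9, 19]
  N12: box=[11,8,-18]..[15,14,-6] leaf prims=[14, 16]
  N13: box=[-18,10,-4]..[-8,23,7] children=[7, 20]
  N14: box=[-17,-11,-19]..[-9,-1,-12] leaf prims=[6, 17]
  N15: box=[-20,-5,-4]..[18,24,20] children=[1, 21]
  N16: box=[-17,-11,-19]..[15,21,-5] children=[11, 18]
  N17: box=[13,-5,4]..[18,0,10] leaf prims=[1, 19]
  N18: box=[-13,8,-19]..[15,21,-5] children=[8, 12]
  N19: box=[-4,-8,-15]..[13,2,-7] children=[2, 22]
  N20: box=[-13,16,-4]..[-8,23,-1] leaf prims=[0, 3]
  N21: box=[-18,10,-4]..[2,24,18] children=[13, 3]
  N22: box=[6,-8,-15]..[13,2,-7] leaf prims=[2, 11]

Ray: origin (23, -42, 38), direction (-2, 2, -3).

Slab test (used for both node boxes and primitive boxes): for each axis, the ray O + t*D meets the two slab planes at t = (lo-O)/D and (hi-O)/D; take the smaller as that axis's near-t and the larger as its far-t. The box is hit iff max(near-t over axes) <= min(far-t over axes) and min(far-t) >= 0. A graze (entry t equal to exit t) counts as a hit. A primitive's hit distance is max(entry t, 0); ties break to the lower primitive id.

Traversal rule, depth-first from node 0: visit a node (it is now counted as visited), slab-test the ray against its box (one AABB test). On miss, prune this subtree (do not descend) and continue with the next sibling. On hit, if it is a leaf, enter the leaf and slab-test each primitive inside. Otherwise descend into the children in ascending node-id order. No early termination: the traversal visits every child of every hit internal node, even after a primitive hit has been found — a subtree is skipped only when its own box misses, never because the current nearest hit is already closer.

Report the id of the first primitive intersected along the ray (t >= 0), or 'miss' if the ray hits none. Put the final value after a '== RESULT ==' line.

Walk:
N0 x:[5/2,43/2] y:[31/2,33] z:[6,19] -> hit [31/2,19], descend [15, 16]
  N15 x:[5/2,43/2] y:[37/2,33] z:[6,14] -> miss, prune
  N16 x:[4,20] y:[31/2,63/2] z:[43/3,19] -> hit [31/2,19], descend [11, 18]
    N11 x:[5,20] y:[31/2,22] z:[15,19] -> hit [31/2,19], descend [9, 19]
      N9 x:[14,20] y:[31/2,43/2] z:[46/3,19] -> hit [31/2,19], descend [4, 14]
        N4 x:[14,17] y:[18,43/2] z:[46/3,49/3] -> miss, prune
        N14 x:[16,20] y:[31/2,41/2] z:[50/3,19] -> hit [50/3,19] leaf, test {P6(miss), P17@t=50/3}
      N19 x:[5,27/2] y:[17,22] z:[15,53/3] -> miss, prune
    N18 x:[4,18] y:[25,63/2] z:[43/3,19] -> miss, prune

order=[0, 15, 16, 11, 9, 4, 14, 19, 18]  |boxes|=9  |leaves|=1  hit=P17

== RESULT ==
17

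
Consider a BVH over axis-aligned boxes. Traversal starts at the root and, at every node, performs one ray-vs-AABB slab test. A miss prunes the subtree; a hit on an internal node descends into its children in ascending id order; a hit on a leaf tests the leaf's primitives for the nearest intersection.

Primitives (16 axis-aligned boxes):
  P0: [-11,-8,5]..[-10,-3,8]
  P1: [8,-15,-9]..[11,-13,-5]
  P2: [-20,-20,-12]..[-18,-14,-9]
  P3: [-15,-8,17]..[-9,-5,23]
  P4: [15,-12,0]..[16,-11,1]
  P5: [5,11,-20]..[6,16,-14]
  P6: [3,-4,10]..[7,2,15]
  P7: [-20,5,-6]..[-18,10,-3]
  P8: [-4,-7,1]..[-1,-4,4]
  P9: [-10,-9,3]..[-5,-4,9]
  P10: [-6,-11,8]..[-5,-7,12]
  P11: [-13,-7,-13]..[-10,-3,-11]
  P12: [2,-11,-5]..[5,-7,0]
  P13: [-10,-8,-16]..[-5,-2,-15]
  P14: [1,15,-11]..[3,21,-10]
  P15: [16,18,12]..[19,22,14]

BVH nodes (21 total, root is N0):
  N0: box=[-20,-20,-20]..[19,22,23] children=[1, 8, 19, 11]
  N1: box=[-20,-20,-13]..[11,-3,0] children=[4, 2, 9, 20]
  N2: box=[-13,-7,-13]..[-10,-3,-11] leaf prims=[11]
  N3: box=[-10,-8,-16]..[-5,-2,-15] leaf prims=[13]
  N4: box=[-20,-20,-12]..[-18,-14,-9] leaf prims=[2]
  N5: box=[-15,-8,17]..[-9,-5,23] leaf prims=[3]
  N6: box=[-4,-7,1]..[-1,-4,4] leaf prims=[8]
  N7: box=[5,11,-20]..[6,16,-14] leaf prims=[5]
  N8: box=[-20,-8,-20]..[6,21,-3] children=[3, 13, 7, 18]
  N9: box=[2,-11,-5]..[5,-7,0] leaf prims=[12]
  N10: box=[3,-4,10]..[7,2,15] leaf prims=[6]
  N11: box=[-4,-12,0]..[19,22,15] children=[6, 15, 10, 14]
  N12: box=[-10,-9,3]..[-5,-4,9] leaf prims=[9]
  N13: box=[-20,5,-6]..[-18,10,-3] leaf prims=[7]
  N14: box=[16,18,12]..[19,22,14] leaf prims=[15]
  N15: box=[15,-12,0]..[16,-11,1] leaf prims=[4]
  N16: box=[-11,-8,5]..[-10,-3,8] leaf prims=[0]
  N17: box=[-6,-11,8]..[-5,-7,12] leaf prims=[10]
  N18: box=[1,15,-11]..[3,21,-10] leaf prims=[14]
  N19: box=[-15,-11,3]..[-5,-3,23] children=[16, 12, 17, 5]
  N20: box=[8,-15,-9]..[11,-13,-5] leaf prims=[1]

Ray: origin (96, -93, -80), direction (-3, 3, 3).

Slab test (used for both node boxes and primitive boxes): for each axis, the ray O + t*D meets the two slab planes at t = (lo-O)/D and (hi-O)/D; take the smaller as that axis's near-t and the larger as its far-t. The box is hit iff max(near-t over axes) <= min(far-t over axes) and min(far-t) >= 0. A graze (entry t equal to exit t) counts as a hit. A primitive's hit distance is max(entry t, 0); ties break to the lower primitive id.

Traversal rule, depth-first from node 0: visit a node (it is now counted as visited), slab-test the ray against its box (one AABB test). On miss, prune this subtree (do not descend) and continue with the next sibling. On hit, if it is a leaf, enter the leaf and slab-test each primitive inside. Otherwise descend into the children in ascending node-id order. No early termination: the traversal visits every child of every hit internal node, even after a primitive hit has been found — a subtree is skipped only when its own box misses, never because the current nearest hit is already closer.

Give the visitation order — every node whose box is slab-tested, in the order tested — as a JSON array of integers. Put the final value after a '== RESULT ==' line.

Trace the traversal:
N0 x:[77/3,116/3] y:[73/3,115/3] z:[20,103/3] -> hit [77/3,103/3], descend [1, 8, 11, 19]
  N1 x:[85/3,116/3] y:[73/3,30] z:[67/3,80/3] -> miss, prune
  N8 x:[30,116/3] y:[85/3,38] z:[20,77/3] -> miss, prune
  N11 x:[77/3,100/3] y:[27,115/3] z:[80/3,95/3] -> hit [27,95/3], descend [6, 10, 14, 15]
    N6 x:[97/3,100/3] y:[86/3,89/3] z:[27,28] -> miss, prune
    N10 x:[89/3,31] y:[89/3,95/3] z:[30,95/3] -> hit [30,31] leaf, test {P6@t=30}
    N14 x:[77/3,80/3] y:[37,115/3] z:[92/3,94/3] -> miss, prune
    N15 x:[80/3,27] y:[27,82/3] z:[80/3,27] -> hit [27,27] leaf, test {P4@t=27}
  N19 x:[101/3,37] y:[82/3,30] z:[83/3,103/3] -> miss, prune

Summary -> nodes [0, 1, 8, 11, 6, 10, 14, 15, 19]; box-tests=9; leaf-entries=2; first=P4

== RESULT ==
[0, 1, 8, 11, 6, 10, 14, 15, 19]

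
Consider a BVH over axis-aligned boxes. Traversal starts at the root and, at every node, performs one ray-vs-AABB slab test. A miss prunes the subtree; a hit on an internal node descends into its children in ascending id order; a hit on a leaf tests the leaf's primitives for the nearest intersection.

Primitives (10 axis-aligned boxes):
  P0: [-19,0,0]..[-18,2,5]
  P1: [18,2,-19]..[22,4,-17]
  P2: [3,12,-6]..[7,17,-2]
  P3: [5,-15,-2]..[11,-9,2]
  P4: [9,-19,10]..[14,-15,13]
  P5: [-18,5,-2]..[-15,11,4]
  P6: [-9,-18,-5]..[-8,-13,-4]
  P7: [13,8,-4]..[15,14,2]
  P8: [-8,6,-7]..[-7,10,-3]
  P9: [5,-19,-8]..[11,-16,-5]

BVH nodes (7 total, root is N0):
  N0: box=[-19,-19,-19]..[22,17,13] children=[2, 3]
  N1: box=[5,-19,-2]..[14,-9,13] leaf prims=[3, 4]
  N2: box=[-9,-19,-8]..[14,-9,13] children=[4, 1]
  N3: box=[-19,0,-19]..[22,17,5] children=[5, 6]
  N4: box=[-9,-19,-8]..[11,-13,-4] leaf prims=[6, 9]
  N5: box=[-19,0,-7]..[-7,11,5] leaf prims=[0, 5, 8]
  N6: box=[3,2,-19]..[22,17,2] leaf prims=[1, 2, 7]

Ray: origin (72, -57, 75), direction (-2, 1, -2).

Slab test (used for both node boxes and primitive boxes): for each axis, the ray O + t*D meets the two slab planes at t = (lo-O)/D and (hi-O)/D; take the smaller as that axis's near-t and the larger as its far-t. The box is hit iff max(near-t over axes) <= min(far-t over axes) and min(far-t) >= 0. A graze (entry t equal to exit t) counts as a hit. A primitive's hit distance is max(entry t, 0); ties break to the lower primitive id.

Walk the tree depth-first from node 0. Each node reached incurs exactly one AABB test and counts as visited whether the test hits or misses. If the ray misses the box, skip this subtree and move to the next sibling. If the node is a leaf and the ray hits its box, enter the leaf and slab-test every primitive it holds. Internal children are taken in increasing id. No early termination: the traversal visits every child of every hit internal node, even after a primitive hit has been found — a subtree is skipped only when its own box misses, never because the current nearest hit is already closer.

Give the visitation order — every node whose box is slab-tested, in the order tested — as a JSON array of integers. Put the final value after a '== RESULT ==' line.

Trace the traversal:
N0 x:[25,91/2] y:[38,74] z:[31,47] -> hit [38,91/2], descend [2, 3]
  N2 x:[29,81/2] y:[38,48] z:[31,83/2] -> hit [38,81/2], descend [1, 4]
    N1 x:[29,67/2] y:[38,48] z:[31,77/2] -> miss, prune
    N4 x:[61/2,81/2] y:[38,44] z:[79/2,83/2] -> hit [79/2,81/2] leaf, test {P6@t=40, P9(miss)}
  N3 x:[25,91/2] y:[57,74] z:[35,47] -> miss, prune

Summary -> nodes [0, 2, 1, 4, 3]; box-tests=5; leaf-entries=1; first=P6

== RESULT ==
[0, 2, 1, 4, 3]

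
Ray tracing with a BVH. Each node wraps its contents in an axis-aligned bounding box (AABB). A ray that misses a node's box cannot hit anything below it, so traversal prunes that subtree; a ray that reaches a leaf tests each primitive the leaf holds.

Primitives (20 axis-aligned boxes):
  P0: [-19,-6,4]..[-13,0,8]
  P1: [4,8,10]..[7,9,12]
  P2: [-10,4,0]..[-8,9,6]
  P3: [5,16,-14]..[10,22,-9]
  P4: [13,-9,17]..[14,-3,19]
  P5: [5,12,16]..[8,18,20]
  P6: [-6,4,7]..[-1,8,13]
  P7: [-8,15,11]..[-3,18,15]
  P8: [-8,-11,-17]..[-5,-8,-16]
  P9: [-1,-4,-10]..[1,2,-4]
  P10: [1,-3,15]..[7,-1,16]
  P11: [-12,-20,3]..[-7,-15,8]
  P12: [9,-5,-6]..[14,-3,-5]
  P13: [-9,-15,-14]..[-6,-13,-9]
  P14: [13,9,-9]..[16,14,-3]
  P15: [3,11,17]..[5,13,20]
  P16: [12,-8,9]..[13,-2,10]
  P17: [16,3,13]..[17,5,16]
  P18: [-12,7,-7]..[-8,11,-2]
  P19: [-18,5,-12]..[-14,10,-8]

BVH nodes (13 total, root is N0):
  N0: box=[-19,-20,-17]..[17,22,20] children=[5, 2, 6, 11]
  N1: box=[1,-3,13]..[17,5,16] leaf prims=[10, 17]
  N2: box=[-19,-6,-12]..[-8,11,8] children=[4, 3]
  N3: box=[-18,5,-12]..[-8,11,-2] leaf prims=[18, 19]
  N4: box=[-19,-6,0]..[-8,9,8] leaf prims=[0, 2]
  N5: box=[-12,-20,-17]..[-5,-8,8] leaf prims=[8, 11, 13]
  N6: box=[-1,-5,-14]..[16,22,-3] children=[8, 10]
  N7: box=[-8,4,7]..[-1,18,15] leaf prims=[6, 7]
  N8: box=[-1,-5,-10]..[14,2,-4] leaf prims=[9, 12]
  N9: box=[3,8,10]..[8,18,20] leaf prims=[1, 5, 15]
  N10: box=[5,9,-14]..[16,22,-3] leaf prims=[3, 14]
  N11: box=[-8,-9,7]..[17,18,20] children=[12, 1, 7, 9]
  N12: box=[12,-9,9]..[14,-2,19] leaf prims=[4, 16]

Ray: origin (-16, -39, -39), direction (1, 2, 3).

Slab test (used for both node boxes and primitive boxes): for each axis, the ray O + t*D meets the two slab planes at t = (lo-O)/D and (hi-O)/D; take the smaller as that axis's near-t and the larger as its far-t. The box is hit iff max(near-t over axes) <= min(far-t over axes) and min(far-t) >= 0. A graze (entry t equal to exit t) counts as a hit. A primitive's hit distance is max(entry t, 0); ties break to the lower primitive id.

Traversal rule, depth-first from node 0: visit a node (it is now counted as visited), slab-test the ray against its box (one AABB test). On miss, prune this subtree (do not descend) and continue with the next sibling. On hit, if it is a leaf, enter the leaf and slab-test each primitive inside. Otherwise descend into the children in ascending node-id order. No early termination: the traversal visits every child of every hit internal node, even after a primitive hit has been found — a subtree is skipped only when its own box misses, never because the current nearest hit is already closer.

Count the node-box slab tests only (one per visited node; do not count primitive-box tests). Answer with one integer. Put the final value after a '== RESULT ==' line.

Trace the traversal:
N0 x:[-3,33] y:[19/2,61/2] z:[22/3,59/3] -> hit [19/2,59/3], descend [2, 5, 6, 11]
  N2 x:[-3,8] y:[33/2,25] z:[9,47/3] -> miss, prune
  N5 x:[4,11] y:[19/2,31/2] z:[22/3,47/3] -> hit [19/2,11] leaf, test {P8(miss), P11(miss), P13(miss)}
  N6 x:[15,32] y:[17,61/2] z:[25/3,12] -> miss, prune
  N11 x:[8,33] y:[15,57/2] z:[46/3,59/3] -> hit [46/3,59/3], descend [1, 7, 9, 12]
    N1 x:[17,33] y:[18,22] z:[52/3,55/3] -> hit [18,55/3] leaf, test {P10@t=18, P17(miss)}
    N7 x:[8,15] y:[43/2,57/2] z:[46/3,18] -> miss, prune
    N9 x:[19,24] y:[47/2,57/2] z:[49/3,59/3] -> miss, prune
    N12 x:[28,30] y:[15,37/2] z:[16,58/3] -> miss, prune

9 AABB tests over nodes [0, 2, 5, 6, 11, 1, 7, 9, 12]; 2 leaves entered; closest P10.

== RESULT ==
9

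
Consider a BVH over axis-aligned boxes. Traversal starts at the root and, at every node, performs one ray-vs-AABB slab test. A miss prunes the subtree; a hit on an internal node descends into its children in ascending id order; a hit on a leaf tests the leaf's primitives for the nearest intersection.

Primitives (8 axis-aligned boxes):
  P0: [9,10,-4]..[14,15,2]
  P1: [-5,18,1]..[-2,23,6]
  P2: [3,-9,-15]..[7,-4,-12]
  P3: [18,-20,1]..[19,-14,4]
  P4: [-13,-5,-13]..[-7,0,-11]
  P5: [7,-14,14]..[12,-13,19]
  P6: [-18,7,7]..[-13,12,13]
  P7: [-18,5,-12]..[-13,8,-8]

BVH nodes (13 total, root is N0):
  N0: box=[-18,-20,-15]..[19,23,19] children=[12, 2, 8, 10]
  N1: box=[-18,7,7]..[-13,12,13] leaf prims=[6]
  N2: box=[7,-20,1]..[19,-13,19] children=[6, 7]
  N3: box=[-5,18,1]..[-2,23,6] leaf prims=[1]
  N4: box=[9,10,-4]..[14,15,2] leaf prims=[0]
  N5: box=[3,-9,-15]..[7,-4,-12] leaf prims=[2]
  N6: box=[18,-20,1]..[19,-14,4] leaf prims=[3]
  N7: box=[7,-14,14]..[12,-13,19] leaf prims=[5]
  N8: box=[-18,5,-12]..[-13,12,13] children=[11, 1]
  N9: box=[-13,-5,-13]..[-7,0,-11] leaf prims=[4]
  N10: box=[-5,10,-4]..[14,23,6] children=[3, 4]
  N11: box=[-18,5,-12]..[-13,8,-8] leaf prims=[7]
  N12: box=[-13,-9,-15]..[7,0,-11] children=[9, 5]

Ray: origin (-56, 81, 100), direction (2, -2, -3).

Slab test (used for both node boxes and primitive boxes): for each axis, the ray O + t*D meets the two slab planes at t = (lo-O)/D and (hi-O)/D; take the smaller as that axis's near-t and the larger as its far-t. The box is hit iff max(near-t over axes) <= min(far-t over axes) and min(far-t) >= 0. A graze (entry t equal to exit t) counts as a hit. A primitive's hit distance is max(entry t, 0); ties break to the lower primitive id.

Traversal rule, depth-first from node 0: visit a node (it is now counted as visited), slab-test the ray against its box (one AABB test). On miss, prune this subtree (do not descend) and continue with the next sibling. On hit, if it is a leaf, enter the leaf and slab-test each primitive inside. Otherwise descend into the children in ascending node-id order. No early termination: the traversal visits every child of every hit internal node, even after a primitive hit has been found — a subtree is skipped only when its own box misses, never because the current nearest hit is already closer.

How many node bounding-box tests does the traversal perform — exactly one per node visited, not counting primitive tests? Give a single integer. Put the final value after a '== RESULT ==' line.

Trace the traversal:
N0 x:[19,75/2] y:[29,101/2] z:[27,115/3] -> hit [29,75/2], descend [2, 8, 10, 12]
  N2 x:[63/2,75/2] y:[47,101/2] z:[27,33] -> miss, prune
  N8 x:[19,43/2] y:[69/2,38] z:[29,112/3] -> miss, prune
  N10 x:[51/2,35] y:[29,71/2] z:[94/3,104/3] -> hit [94/3,104/3], descend [3, 4]
    N3 x:[51/2,27] y:[29,63/2] z:[94/3,33] -> miss, prune
    N4 x:[65/2,35] y:[33,71/2] z:[98/3,104/3] -> hit [33,104/3] leaf, test {P0@t=33}
  N12 x:[43/2,63/2] y:[81/2,45] z:[37,115/3] -> miss, prune

7 AABB tests over nodes [0, 2, 8, 10, 3, 4, 12]; 1 leaf entered; closest P0.

== RESULT ==
7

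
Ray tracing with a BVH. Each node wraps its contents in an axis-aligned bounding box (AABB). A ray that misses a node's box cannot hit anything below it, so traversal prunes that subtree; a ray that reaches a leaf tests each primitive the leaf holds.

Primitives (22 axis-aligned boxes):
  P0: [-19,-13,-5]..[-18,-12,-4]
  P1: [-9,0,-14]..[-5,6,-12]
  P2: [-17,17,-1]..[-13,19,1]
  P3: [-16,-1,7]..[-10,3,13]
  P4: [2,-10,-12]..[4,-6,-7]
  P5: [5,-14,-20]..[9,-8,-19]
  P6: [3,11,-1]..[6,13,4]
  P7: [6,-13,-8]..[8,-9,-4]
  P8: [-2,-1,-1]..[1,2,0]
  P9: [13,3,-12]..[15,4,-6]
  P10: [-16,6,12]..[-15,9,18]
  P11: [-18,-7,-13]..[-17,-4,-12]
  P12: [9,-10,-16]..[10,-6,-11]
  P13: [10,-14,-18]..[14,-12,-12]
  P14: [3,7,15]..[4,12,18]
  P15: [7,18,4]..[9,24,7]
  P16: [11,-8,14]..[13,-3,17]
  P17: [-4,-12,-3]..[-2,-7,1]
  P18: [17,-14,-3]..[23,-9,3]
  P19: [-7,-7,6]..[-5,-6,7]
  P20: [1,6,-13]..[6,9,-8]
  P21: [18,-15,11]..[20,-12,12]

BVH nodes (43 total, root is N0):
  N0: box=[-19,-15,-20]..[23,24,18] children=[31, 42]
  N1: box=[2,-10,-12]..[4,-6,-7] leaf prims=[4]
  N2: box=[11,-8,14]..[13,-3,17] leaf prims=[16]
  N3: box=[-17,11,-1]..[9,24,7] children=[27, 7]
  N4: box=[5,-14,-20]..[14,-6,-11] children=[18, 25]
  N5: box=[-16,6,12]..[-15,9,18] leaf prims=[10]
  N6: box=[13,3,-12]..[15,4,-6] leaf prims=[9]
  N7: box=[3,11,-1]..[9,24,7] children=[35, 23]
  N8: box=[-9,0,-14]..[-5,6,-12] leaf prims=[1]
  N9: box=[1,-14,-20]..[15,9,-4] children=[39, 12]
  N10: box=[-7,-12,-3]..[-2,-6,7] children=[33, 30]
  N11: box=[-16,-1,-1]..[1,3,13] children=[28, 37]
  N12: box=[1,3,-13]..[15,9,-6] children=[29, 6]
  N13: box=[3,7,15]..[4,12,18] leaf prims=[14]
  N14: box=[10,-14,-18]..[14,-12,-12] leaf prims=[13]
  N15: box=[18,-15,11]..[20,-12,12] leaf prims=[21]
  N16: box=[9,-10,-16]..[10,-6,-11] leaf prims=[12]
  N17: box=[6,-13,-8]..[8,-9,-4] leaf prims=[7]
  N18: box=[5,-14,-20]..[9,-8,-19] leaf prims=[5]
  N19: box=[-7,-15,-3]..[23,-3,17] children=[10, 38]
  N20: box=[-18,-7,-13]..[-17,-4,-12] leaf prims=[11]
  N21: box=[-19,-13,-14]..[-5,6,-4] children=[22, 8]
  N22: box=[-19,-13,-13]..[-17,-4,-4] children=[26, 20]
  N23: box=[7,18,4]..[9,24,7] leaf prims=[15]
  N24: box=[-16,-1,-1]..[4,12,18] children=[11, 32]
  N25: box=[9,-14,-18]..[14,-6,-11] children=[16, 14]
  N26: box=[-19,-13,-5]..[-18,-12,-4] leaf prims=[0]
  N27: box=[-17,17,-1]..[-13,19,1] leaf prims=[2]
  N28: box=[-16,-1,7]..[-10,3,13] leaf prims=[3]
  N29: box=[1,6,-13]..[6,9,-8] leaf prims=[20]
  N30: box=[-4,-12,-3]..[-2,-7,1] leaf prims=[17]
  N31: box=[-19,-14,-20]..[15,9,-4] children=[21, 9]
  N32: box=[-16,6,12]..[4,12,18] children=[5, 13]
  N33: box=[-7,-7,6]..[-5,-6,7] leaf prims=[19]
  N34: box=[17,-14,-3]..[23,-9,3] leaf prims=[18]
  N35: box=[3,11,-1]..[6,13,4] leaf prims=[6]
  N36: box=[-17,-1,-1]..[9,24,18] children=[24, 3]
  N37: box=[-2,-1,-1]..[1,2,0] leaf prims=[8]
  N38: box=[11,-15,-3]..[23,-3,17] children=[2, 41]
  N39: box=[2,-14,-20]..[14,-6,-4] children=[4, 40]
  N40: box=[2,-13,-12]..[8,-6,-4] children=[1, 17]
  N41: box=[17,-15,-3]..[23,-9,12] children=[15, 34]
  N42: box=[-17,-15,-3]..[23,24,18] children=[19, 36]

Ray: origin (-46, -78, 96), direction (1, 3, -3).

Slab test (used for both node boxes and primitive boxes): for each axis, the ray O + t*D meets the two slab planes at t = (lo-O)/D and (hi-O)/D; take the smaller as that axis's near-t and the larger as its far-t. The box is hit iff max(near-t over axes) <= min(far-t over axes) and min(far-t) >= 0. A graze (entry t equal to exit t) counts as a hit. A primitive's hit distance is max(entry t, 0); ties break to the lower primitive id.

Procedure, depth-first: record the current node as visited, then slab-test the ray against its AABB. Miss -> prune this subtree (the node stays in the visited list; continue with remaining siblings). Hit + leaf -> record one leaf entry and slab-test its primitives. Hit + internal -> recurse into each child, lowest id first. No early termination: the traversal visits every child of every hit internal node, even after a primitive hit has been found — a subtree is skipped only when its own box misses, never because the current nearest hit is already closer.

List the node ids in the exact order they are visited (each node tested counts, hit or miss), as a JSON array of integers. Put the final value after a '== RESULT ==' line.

Traverse from the root:
N0 x:[27,69] y:[21,34] z:[26,116/3] -> hit [27,34], descend [31, 42]
  N31 x:[27,61] y:[64/3,29] z:[100/3,116/3] -> miss, prune
  N42 x:[29,69] y:[21,34] z:[26,33] -> hit [29,33], descend [19, 36]
    N19 x:[39,69] y:[21,25] z:[79/3,33] -> miss, prune
    N36 x:[29,55] y:[77/3,34] z:[26,97/3] -> hit [29,97/3], descend [3, 24]
      N3 x:[29,55] y:[89/3,34] z:[89/3,97/3] -> hit [89/3,97/3], descend [7, 27]
        N7 x:[49,55] y:[89/3,34] z:[89/3,97/3] -> miss, prune
        N27 x:[29,33] y:[95/3,97/3] z:[95/3,97/3] -> hit [95/3,97/3] leaf, test {P2@t=95/3}
      N24 x:[30,50] y:[77/3,30] z:[26,97/3] -> hit [30,30], descend [11, 32]
        N11 x:[30,47] y:[77/3,27] z:[83/3,97/3] -> miss, prune
        N32 x:[30,50] y:[28,30] z:[26,28] -> miss, prune

11 AABB tests over nodes [0, 31, 42, 19, 36, 3, 7, 27, 24, 11, 32]; 1 leaf entered; closest P2.

== RESULT ==
[0, 31, 42, 19, 36, 3, 7, 27, 24, 11, 32]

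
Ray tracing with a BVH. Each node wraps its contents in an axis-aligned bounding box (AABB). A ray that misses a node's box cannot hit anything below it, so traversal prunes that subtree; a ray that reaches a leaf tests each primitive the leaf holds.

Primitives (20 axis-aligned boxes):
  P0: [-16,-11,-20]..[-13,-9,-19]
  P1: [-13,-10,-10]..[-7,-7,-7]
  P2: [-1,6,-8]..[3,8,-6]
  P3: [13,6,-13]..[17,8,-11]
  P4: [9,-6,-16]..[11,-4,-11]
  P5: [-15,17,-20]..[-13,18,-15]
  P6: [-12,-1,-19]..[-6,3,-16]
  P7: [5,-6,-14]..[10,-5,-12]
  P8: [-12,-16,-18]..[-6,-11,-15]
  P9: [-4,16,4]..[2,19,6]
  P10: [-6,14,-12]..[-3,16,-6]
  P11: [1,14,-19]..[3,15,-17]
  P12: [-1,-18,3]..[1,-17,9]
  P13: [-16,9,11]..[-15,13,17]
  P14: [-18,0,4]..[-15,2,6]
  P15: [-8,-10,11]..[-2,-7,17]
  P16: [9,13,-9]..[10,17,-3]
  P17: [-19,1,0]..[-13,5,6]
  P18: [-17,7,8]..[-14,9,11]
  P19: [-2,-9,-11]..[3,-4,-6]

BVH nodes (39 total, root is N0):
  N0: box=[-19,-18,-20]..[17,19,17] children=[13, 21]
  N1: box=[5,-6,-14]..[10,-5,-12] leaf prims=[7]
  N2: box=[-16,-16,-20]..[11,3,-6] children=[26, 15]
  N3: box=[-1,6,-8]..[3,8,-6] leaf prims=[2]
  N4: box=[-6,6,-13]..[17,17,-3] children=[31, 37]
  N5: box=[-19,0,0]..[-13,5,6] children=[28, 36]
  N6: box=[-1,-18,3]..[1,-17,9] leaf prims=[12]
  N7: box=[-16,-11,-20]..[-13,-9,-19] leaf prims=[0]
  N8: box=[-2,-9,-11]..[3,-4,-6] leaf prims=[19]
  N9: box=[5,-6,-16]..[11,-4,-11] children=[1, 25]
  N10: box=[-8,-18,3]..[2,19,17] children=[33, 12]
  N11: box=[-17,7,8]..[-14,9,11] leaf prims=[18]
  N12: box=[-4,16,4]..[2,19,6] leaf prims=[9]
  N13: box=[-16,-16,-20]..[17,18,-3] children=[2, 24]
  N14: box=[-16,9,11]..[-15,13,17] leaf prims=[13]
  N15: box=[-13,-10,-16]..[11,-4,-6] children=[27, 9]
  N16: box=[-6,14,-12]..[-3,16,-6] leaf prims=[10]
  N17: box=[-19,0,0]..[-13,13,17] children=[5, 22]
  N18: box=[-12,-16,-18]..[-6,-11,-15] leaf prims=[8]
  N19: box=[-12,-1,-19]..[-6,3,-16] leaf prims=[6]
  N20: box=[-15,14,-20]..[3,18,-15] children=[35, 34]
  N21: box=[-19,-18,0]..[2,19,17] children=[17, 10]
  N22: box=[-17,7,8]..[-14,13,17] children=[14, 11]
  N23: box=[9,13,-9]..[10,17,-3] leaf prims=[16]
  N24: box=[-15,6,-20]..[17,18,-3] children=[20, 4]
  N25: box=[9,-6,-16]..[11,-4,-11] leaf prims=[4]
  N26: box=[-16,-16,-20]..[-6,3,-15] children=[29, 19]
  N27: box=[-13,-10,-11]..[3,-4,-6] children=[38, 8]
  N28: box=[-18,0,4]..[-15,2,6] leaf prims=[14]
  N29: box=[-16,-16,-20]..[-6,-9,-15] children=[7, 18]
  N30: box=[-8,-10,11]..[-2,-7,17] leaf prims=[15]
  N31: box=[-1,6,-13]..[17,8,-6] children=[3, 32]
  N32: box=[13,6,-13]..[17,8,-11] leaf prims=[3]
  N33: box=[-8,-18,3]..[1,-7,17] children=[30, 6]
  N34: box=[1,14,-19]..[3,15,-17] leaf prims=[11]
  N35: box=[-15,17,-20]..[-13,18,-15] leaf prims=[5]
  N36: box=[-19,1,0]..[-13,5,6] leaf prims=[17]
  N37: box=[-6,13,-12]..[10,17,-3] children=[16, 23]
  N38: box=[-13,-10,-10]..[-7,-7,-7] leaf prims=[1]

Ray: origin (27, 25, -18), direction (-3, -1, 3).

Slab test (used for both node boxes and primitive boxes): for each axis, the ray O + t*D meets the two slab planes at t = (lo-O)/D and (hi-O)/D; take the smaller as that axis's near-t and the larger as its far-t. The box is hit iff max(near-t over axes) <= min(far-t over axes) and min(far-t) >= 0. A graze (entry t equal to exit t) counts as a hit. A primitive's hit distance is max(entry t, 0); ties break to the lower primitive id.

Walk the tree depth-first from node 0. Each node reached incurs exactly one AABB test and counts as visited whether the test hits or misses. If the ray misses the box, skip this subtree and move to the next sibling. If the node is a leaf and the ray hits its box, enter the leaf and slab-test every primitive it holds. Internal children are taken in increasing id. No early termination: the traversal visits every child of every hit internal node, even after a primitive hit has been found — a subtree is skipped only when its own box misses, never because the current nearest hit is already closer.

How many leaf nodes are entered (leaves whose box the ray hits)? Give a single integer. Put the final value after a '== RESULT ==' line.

Walk:
N0 x:[10/3,46/3] y:[6,43] z:[-2/3,35/3] -> hit [6,35/3], descend [13, 21]
  N13 x:[10/3,43/3] y:[7,41] z:[-2/3,5] -> miss, prune
  N21 x:[25/3,46/3] y:[6,43] z:[6,35/3] -> hit [25/3,35/3], descend [10, 17]
    N10 x:[25/3,35/3] y:[6,43] z:[7,35/3] -> hit [25/3,35/3], descend [12, 33]
      N12 x:[25/3,31/3] y:[6,9] z:[22/3,8] -> miss, prune
      N33 x:[26/3,35/3] y:[32,43] z:[7,35/3] -> miss, prune
    N17 x:[40/3,46/3] y:[12,25] z:[6,35/3] -> miss, prune

7 AABB tests over nodes [0, 13, 21, 10, 12, 33, 17]; 0 leaves entered; closest miss.

== RESULT ==
0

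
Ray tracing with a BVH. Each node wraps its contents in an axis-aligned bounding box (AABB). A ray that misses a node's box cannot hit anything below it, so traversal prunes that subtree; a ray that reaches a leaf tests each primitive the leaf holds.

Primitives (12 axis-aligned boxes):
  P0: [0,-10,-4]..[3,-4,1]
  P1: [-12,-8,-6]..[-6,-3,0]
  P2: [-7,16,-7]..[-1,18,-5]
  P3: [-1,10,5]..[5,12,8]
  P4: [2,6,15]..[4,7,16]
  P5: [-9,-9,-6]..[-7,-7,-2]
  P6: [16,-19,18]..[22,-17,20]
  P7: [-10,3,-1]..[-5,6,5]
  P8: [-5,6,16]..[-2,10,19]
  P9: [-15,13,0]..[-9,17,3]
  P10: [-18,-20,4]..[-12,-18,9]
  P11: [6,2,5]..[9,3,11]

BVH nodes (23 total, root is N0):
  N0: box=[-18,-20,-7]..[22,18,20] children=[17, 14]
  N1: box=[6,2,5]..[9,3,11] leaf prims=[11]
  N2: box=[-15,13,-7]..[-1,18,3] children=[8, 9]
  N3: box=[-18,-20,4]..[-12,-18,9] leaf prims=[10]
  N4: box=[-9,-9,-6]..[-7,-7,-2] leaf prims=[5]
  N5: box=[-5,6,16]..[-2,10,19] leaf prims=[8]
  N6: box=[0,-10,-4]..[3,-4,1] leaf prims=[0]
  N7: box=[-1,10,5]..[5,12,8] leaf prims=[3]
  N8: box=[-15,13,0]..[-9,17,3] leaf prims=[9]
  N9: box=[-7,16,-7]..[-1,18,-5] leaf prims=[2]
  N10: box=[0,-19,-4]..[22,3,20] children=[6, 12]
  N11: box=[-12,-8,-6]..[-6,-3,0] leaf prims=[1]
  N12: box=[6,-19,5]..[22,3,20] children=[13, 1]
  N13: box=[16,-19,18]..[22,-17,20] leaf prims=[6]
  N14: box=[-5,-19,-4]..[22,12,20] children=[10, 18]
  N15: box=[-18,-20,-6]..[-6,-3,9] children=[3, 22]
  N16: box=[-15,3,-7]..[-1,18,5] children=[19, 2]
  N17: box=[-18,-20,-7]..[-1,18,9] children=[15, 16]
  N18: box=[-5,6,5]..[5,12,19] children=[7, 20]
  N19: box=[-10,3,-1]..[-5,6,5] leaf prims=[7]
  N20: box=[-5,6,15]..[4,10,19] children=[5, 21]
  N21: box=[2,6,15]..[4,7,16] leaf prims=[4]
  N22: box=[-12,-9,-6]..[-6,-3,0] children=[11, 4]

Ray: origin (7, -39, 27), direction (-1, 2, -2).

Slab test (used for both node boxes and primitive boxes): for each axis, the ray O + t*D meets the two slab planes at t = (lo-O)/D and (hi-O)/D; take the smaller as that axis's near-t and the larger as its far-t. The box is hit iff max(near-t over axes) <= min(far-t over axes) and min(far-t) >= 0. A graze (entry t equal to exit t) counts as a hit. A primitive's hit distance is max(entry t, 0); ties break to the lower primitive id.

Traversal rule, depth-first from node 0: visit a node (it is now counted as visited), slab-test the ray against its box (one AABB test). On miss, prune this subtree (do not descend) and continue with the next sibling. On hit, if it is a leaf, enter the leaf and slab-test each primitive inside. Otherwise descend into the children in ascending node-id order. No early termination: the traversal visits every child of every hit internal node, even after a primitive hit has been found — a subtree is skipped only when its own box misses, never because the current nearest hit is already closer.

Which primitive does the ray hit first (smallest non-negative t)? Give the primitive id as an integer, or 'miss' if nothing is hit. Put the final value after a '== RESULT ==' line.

Walk:
N0 x:[-15,25] y:[19/2,57/2] z:[7/2,17] -> hit [19/2,17], descend [14, 17]
  N14 x:[-15,12] y:[10,51/2] z:[7/2,31/2] -> hit [10,12], descend [10, 18]
    N10 x:[-15,7] y:[10,21] z:[7/2,31/2] -> miss, prune
    N18 x:[2,12] y:[45/2,51/2] z:[4,11] -> miss, prune
  N17 x:[8,25] y:[19/2,57/2] z:[9,17] -> hit [19/2,17], descend [15, 16]
    N15 x:[13,25] y:[19/2,18] z:[9,33/2] -> hit [13,33/2], descend [3, 22]
      N3 x:[19,25] y:[19/2,21/2] z:[9,23/2] -> miss, prune
      N22 x:[13,19] y:[15,18] z:[27/2,33/2] -> hit [15,33/2], descend [4, 11]
        N4 x:[14,16] y:[15,16] z:[29/2,33/2] -> hit [15,16] leaf, test {P5@t=15}
        N11 x:[13,19] y:[31/2,18] z:[27/2,33/2] -> hit [31/2,33/2] leaf, test {P1@t=31/2}
    N16 x:[8,22] y:[21,57/2] z:[11,17] -> miss, prune

11 AABB tests over nodes [0, 14, 10, 18, 17, 15, 3, 22, 4, 11, 16]; 2 leaves entered; closest P5.

== RESULT ==
5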